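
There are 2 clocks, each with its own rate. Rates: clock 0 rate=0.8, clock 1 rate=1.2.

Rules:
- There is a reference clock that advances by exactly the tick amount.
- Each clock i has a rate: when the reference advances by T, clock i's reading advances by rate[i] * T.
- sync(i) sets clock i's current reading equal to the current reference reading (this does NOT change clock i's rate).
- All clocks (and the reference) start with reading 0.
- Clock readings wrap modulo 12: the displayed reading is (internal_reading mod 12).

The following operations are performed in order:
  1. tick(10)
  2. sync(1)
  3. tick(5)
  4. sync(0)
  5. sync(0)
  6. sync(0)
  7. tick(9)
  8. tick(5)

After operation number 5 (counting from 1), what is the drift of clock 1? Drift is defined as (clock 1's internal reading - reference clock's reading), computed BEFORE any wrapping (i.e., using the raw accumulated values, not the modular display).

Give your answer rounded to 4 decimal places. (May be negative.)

Answer: 1.0000

Derivation:
After op 1 tick(10): ref=10.0000 raw=[8.0000 12.0000]
After op 2 sync(1): ref=10.0000 raw=[8.0000 10.0000]
After op 3 tick(5): ref=15.0000 raw=[12.0000 16.0000]
After op 4 sync(0): ref=15.0000 raw=[15.0000 16.0000]
After op 5 sync(0): ref=15.0000 raw=[15.0000 16.0000]
Drift of clock 1 after op 5: 16.0000 - 15.0000 = 1.0000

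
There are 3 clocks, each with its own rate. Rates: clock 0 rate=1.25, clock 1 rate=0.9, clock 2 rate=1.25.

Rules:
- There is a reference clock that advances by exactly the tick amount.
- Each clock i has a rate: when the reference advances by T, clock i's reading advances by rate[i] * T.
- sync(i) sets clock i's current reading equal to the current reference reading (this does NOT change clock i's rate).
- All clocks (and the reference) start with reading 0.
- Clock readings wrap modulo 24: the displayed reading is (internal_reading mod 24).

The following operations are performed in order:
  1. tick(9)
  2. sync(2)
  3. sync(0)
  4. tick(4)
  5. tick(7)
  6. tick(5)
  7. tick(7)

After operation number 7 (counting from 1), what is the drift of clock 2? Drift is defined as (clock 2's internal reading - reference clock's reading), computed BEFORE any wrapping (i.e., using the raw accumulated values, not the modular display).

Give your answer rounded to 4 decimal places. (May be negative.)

After op 1 tick(9): ref=9.0000 raw=[11.2500 8.1000 11.2500]
After op 2 sync(2): ref=9.0000 raw=[11.2500 8.1000 9.0000]
After op 3 sync(0): ref=9.0000 raw=[9.0000 8.1000 9.0000]
After op 4 tick(4): ref=13.0000 raw=[14.0000 11.7000 14.0000]
After op 5 tick(7): ref=20.0000 raw=[22.7500 18.0000 22.7500]
After op 6 tick(5): ref=25.0000 raw=[29.0000 22.5000 29.0000]
After op 7 tick(7): ref=32.0000 raw=[37.7500 28.8000 37.7500]
Drift of clock 2 after op 7: 37.7500 - 32.0000 = 5.7500

Answer: 5.7500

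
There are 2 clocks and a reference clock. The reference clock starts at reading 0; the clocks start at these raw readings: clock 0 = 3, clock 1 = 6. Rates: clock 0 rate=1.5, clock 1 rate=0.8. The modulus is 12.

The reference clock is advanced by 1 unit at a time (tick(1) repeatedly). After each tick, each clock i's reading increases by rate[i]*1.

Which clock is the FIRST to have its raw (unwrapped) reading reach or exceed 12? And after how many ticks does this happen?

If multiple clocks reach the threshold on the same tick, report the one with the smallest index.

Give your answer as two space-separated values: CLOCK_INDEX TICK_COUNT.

Answer: 0 6

Derivation:
clock 0: start=3, rate=1.5, needs 12-3 = 9; ticks = ceil(9/1.5) = ceil(6.0000) = 6; reading at tick 6 = 3 + 1.5*6 = 12.0000
clock 1: start=6, rate=0.8, needs 12-6 = 6; ticks = ceil(6/0.8) = ceil(7.5000) = 8; reading at tick 8 = 6 + 0.8*8 = 12.4000
Minimum tick count = 6; winners = [0]; smallest index = 0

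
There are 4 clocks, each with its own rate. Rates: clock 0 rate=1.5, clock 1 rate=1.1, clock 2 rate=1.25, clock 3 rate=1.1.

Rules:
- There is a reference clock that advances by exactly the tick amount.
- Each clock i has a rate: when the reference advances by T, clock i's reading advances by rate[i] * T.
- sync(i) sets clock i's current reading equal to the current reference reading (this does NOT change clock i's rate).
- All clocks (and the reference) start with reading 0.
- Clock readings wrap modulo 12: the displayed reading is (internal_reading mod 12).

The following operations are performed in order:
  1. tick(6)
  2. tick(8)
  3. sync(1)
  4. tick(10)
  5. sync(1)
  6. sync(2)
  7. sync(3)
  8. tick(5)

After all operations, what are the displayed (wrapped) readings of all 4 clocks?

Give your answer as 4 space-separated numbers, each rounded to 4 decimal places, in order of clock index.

After op 1 tick(6): ref=6.0000 raw=[9.0000 6.6000 7.5000 6.6000]
After op 2 tick(8): ref=14.0000 raw=[21.0000 15.4000 17.5000 15.4000]
After op 3 sync(1): ref=14.0000 raw=[21.0000 14.0000 17.5000 15.4000]
After op 4 tick(10): ref=24.0000 raw=[36.0000 25.0000 30.0000 26.4000]
After op 5 sync(1): ref=24.0000 raw=[36.0000 24.0000 30.0000 26.4000]
After op 6 sync(2): ref=24.0000 raw=[36.0000 24.0000 24.0000 26.4000]
After op 7 sync(3): ref=24.0000 raw=[36.0000 24.0000 24.0000 24.0000]
After op 8 tick(5): ref=29.0000 raw=[43.5000 29.5000 30.2500 29.5000]
Wrap final raw readings (mod 12): 43.5000 mod 12 = 7.5000; 29.5000 mod 12 = 5.5000; 30.2500 mod 12 = 6.2500; 29.5000 mod 12 = 5.5000

Answer: 7.5000 5.5000 6.2500 5.5000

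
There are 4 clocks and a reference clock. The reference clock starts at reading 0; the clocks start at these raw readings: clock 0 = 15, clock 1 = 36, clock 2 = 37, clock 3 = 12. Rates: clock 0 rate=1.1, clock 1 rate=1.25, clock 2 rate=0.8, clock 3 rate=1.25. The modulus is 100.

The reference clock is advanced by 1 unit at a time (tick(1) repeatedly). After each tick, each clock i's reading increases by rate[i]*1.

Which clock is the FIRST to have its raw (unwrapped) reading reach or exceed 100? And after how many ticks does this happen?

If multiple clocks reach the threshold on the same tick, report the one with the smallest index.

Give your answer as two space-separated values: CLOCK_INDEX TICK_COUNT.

clock 0: start=15, rate=1.1, needs 100-15 = 85; ticks = ceil(85/1.1) = ceil(77.2727) = 78; reading at tick 78 = 15 + 1.1*78 = 100.8000
clock 1: start=36, rate=1.25, needs 100-36 = 64; ticks = ceil(64/1.25) = ceil(51.2000) = 52; reading at tick 52 = 36 + 1.25*52 = 101.0000
clock 2: start=37, rate=0.8, needs 100-37 = 63; ticks = ceil(63/0.8) = ceil(78.7500) = 79; reading at tick 79 = 37 + 0.8*79 = 100.2000
clock 3: start=12, rate=1.25, needs 100-12 = 88; ticks = ceil(88/1.25) = ceil(70.4000) = 71; reading at tick 71 = 12 + 1.25*71 = 100.7500
Minimum tick count = 52; winners = [1]; smallest index = 1

Answer: 1 52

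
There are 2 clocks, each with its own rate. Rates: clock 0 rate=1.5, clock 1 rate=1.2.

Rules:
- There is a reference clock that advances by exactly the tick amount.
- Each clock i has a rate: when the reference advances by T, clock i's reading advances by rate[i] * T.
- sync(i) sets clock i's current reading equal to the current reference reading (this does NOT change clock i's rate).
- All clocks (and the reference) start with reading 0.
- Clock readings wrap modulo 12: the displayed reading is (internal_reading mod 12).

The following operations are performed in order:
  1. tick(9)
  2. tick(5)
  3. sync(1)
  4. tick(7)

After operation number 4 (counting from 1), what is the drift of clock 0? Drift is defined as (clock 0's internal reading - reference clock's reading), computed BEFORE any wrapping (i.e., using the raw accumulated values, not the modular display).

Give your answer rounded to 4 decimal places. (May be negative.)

Answer: 10.5000

Derivation:
After op 1 tick(9): ref=9.0000 raw=[13.5000 10.8000]
After op 2 tick(5): ref=14.0000 raw=[21.0000 16.8000]
After op 3 sync(1): ref=14.0000 raw=[21.0000 14.0000]
After op 4 tick(7): ref=21.0000 raw=[31.5000 22.4000]
Drift of clock 0 after op 4: 31.5000 - 21.0000 = 10.5000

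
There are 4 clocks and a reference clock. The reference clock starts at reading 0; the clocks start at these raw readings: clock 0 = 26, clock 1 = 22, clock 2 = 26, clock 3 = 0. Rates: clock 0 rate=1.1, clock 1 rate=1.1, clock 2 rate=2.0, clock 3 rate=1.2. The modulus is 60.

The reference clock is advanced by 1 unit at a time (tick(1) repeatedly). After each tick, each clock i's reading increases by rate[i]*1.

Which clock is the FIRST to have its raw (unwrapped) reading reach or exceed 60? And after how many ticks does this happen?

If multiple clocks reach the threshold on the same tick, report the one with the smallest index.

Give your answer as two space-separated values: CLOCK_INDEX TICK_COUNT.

Answer: 2 17

Derivation:
clock 0: start=26, rate=1.1, needs 60-26 = 34; ticks = ceil(34/1.1) = ceil(30.9091) = 31; reading at tick 31 = 26 + 1.1*31 = 60.1000
clock 1: start=22, rate=1.1, needs 60-22 = 38; ticks = ceil(38/1.1) = ceil(34.5455) = 35; reading at tick 35 = 22 + 1.1*35 = 60.5000
clock 2: start=26, rate=2.0, needs 60-26 = 34; ticks = ceil(34/2.0) = ceil(17.0000) = 17; reading at tick 17 = 26 + 2.0*17 = 60.0000
clock 3: start=0, rate=1.2, needs 60-0 = 60; ticks = ceil(60/1.2) = ceil(50.0000) = 50; reading at tick 50 = 0 + 1.2*50 = 60.0000
Minimum tick count = 17; winners = [2]; smallest index = 2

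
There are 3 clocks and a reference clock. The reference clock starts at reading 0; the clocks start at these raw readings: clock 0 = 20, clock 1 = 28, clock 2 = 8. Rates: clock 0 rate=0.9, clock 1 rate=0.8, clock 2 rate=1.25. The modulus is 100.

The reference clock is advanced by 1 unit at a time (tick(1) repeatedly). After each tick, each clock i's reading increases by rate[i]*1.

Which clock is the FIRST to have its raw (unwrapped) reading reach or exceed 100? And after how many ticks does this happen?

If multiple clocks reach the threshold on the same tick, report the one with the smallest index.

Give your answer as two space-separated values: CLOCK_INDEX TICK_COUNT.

Answer: 2 74

Derivation:
clock 0: start=20, rate=0.9, needs 100-20 = 80; ticks = ceil(80/0.9) = ceil(88.8889) = 89; reading at tick 89 = 20 + 0.9*89 = 100.1000
clock 1: start=28, rate=0.8, needs 100-28 = 72; ticks = ceil(72/0.8) = ceil(90.0000) = 90; reading at tick 90 = 28 + 0.8*90 = 100.0000
clock 2: start=8, rate=1.25, needs 100-8 = 92; ticks = ceil(92/1.25) = ceil(73.6000) = 74; reading at tick 74 = 8 + 1.25*74 = 100.5000
Minimum tick count = 74; winners = [2]; smallest index = 2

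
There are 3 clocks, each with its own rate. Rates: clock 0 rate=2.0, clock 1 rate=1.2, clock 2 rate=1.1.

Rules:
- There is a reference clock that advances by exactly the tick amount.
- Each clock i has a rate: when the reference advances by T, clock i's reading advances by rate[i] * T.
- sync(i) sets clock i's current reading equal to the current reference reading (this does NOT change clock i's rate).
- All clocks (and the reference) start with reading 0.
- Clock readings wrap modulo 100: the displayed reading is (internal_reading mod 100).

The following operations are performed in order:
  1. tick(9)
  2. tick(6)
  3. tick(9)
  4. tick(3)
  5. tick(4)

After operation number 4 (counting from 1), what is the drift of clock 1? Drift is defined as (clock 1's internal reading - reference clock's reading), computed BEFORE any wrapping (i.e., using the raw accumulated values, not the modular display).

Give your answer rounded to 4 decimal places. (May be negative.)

Answer: 5.4000

Derivation:
After op 1 tick(9): ref=9.0000 raw=[18.0000 10.8000 9.9000]
After op 2 tick(6): ref=15.0000 raw=[30.0000 18.0000 16.5000]
After op 3 tick(9): ref=24.0000 raw=[48.0000 28.8000 26.4000]
After op 4 tick(3): ref=27.0000 raw=[54.0000 32.4000 29.7000]
Drift of clock 1 after op 4: 32.4000 - 27.0000 = 5.4000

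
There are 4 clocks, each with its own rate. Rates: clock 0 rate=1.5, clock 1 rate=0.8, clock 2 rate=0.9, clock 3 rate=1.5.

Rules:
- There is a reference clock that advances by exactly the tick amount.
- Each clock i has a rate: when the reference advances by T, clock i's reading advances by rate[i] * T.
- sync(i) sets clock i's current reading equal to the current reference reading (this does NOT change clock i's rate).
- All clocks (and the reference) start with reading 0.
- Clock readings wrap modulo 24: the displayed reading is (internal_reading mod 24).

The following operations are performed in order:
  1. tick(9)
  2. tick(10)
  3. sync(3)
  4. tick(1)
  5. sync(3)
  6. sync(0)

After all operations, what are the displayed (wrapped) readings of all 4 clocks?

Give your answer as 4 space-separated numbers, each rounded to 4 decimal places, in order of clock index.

After op 1 tick(9): ref=9.0000 raw=[13.5000 7.2000 8.1000 13.5000]
After op 2 tick(10): ref=19.0000 raw=[28.5000 15.2000 17.1000 28.5000]
After op 3 sync(3): ref=19.0000 raw=[28.5000 15.2000 17.1000 19.0000]
After op 4 tick(1): ref=20.0000 raw=[30.0000 16.0000 18.0000 20.5000]
After op 5 sync(3): ref=20.0000 raw=[30.0000 16.0000 18.0000 20.0000]
After op 6 sync(0): ref=20.0000 raw=[20.0000 16.0000 18.0000 20.0000]
Wrap final raw readings (mod 24): 20.0000 mod 24 = 20.0000; 16.0000 mod 24 = 16.0000; 18.0000 mod 24 = 18.0000; 20.0000 mod 24 = 20.0000

Answer: 20.0000 16.0000 18.0000 20.0000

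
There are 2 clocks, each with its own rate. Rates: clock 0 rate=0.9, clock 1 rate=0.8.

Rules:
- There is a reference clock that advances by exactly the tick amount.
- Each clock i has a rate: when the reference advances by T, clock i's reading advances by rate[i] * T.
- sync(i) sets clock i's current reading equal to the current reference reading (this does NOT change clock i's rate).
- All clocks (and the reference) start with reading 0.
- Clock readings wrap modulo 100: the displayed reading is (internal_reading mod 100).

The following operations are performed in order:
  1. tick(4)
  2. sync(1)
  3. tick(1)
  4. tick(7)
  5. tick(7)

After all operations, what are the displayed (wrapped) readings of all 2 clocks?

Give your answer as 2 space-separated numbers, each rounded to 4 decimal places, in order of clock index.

Answer: 17.1000 16.0000

Derivation:
After op 1 tick(4): ref=4.0000 raw=[3.6000 3.2000]
After op 2 sync(1): ref=4.0000 raw=[3.6000 4.0000]
After op 3 tick(1): ref=5.0000 raw=[4.5000 4.8000]
After op 4 tick(7): ref=12.0000 raw=[10.8000 10.4000]
After op 5 tick(7): ref=19.0000 raw=[17.1000 16.0000]
Wrap final raw readings (mod 100): 17.1000 mod 100 = 17.1000; 16.0000 mod 100 = 16.0000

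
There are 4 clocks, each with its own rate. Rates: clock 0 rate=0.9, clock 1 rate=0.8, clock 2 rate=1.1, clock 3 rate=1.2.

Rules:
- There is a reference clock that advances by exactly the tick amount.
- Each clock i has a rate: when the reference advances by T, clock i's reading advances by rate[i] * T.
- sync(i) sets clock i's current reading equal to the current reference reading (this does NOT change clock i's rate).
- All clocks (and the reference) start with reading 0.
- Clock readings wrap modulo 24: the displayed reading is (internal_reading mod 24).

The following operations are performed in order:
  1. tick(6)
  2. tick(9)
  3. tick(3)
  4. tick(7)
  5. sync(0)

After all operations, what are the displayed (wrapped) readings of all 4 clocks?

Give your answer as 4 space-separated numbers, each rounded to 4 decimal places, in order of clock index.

After op 1 tick(6): ref=6.0000 raw=[5.4000 4.8000 6.6000 7.2000]
After op 2 tick(9): ref=15.0000 raw=[13.5000 12.0000 16.5000 18.0000]
After op 3 tick(3): ref=18.0000 raw=[16.2000 14.4000 19.8000 21.6000]
After op 4 tick(7): ref=25.0000 raw=[22.5000 20.0000 27.5000 30.0000]
After op 5 sync(0): ref=25.0000 raw=[25.0000 20.0000 27.5000 30.0000]
Wrap final raw readings (mod 24): 25.0000 mod 24 = 1.0000; 20.0000 mod 24 = 20.0000; 27.5000 mod 24 = 3.5000; 30.0000 mod 24 = 6.0000

Answer: 1.0000 20.0000 3.5000 6.0000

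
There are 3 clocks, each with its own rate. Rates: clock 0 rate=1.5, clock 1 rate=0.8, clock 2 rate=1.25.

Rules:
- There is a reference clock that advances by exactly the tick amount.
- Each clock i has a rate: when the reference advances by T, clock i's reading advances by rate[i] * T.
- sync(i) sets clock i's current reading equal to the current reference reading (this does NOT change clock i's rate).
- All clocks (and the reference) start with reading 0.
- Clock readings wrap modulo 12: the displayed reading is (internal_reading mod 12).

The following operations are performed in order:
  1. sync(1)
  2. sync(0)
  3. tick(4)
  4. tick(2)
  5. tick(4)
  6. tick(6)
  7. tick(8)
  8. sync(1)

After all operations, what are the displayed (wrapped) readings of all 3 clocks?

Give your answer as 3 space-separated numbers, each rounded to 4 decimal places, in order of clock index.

Answer: 0.0000 0.0000 6.0000

Derivation:
After op 1 sync(1): ref=0.0000 raw=[0.0000 0.0000 0.0000]
After op 2 sync(0): ref=0.0000 raw=[0.0000 0.0000 0.0000]
After op 3 tick(4): ref=4.0000 raw=[6.0000 3.2000 5.0000]
After op 4 tick(2): ref=6.0000 raw=[9.0000 4.8000 7.5000]
After op 5 tick(4): ref=10.0000 raw=[15.0000 8.0000 12.5000]
After op 6 tick(6): ref=16.0000 raw=[24.0000 12.8000 20.0000]
After op 7 tick(8): ref=24.0000 raw=[36.0000 19.2000 30.0000]
After op 8 sync(1): ref=24.0000 raw=[36.0000 24.0000 30.0000]
Wrap final raw readings (mod 12): 36.0000 mod 12 = 0.0000; 24.0000 mod 12 = 0.0000; 30.0000 mod 12 = 6.0000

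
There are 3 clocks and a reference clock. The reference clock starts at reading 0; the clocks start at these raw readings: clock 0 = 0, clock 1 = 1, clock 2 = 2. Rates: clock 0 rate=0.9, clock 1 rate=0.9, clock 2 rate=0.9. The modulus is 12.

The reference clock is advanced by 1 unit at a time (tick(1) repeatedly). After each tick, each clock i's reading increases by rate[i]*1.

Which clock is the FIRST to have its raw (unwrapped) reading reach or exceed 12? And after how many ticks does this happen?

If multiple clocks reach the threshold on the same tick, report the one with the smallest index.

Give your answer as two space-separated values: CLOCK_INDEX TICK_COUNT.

clock 0: start=0, rate=0.9, needs 12-0 = 12; ticks = ceil(12/0.9) = ceil(13.3333) = 14; reading at tick 14 = 0 + 0.9*14 = 12.6000
clock 1: start=1, rate=0.9, needs 12-1 = 11; ticks = ceil(11/0.9) = ceil(12.2222) = 13; reading at tick 13 = 1 + 0.9*13 = 12.7000
clock 2: start=2, rate=0.9, needs 12-2 = 10; ticks = ceil(10/0.9) = ceil(11.1111) = 12; reading at tick 12 = 2 + 0.9*12 = 12.8000
Minimum tick count = 12; winners = [2]; smallest index = 2

Answer: 2 12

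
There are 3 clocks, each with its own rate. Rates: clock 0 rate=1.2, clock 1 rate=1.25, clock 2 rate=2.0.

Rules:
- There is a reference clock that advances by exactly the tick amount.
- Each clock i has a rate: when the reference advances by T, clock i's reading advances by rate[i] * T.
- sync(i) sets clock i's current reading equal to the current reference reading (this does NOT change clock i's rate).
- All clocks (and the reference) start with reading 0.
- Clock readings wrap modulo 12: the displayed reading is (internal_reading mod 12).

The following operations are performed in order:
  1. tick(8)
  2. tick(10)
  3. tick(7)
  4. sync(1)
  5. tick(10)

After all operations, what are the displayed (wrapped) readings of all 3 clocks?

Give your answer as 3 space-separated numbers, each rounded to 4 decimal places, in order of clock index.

Answer: 6.0000 1.5000 10.0000

Derivation:
After op 1 tick(8): ref=8.0000 raw=[9.6000 10.0000 16.0000]
After op 2 tick(10): ref=18.0000 raw=[21.6000 22.5000 36.0000]
After op 3 tick(7): ref=25.0000 raw=[30.0000 31.2500 50.0000]
After op 4 sync(1): ref=25.0000 raw=[30.0000 25.0000 50.0000]
After op 5 tick(10): ref=35.0000 raw=[42.0000 37.5000 70.0000]
Wrap final raw readings (mod 12): 42.0000 mod 12 = 6.0000; 37.5000 mod 12 = 1.5000; 70.0000 mod 12 = 10.0000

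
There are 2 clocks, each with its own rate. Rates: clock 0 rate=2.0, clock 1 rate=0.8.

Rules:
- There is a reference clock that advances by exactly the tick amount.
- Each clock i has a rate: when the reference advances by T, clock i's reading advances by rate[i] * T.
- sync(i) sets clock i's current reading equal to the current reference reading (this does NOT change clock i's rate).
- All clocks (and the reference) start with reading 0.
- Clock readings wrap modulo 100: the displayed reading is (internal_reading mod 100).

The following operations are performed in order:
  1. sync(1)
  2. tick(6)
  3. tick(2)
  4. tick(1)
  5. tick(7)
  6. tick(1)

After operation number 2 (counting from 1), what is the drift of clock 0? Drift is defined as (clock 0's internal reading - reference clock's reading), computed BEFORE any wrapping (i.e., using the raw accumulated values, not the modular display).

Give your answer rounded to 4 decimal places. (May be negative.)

Answer: 6.0000

Derivation:
After op 1 sync(1): ref=0.0000 raw=[0.0000 0.0000]
After op 2 tick(6): ref=6.0000 raw=[12.0000 4.8000]
Drift of clock 0 after op 2: 12.0000 - 6.0000 = 6.0000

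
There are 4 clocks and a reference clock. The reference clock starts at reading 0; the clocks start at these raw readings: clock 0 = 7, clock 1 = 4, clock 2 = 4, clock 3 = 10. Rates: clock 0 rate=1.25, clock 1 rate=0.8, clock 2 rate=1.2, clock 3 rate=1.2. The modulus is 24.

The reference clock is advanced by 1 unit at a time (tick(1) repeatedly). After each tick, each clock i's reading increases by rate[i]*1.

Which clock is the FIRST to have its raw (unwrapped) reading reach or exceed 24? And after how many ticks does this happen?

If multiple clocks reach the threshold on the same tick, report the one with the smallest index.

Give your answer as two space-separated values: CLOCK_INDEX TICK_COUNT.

clock 0: start=7, rate=1.25, needs 24-7 = 17; ticks = ceil(17/1.25) = ceil(13.6000) = 14; reading at tick 14 = 7 + 1.25*14 = 24.5000
clock 1: start=4, rate=0.8, needs 24-4 = 20; ticks = ceil(20/0.8) = ceil(25.0000) = 25; reading at tick 25 = 4 + 0.8*25 = 24.0000
clock 2: start=4, rate=1.2, needs 24-4 = 20; ticks = ceil(20/1.2) = ceil(16.6667) = 17; reading at tick 17 = 4 + 1.2*17 = 24.4000
clock 3: start=10, rate=1.2, needs 24-10 = 14; ticks = ceil(14/1.2) = ceil(11.6667) = 12; reading at tick 12 = 10 + 1.2*12 = 24.4000
Minimum tick count = 12; winners = [3]; smallest index = 3

Answer: 3 12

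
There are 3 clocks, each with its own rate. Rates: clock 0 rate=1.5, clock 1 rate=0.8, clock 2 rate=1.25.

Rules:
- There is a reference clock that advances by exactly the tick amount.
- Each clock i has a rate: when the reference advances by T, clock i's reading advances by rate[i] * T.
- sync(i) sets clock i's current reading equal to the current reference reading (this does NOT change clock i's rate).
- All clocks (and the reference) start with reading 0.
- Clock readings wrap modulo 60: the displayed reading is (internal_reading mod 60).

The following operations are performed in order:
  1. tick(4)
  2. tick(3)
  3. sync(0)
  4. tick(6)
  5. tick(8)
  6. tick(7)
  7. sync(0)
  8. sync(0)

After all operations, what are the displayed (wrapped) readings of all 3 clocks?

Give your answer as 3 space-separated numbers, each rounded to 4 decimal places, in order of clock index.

Answer: 28.0000 22.4000 35.0000

Derivation:
After op 1 tick(4): ref=4.0000 raw=[6.0000 3.2000 5.0000]
After op 2 tick(3): ref=7.0000 raw=[10.5000 5.6000 8.7500]
After op 3 sync(0): ref=7.0000 raw=[7.0000 5.6000 8.7500]
After op 4 tick(6): ref=13.0000 raw=[16.0000 10.4000 16.2500]
After op 5 tick(8): ref=21.0000 raw=[28.0000 16.8000 26.2500]
After op 6 tick(7): ref=28.0000 raw=[38.5000 22.4000 35.0000]
After op 7 sync(0): ref=28.0000 raw=[28.0000 22.4000 35.0000]
After op 8 sync(0): ref=28.0000 raw=[28.0000 22.4000 35.0000]
Wrap final raw readings (mod 60): 28.0000 mod 60 = 28.0000; 22.4000 mod 60 = 22.4000; 35.0000 mod 60 = 35.0000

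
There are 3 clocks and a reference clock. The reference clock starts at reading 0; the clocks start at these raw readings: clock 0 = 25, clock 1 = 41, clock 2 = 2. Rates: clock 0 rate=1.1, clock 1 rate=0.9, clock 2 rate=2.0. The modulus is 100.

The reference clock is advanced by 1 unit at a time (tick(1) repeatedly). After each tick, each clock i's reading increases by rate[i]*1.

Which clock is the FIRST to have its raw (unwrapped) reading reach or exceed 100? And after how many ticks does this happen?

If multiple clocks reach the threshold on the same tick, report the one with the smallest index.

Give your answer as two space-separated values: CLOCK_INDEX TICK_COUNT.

Answer: 2 49

Derivation:
clock 0: start=25, rate=1.1, needs 100-25 = 75; ticks = ceil(75/1.1) = ceil(68.1818) = 69; reading at tick 69 = 25 + 1.1*69 = 100.9000
clock 1: start=41, rate=0.9, needs 100-41 = 59; ticks = ceil(59/0.9) = ceil(65.5556) = 66; reading at tick 66 = 41 + 0.9*66 = 100.4000
clock 2: start=2, rate=2.0, needs 100-2 = 98; ticks = ceil(98/2.0) = ceil(49.0000) = 49; reading at tick 49 = 2 + 2.0*49 = 100.0000
Minimum tick count = 49; winners = [2]; smallest index = 2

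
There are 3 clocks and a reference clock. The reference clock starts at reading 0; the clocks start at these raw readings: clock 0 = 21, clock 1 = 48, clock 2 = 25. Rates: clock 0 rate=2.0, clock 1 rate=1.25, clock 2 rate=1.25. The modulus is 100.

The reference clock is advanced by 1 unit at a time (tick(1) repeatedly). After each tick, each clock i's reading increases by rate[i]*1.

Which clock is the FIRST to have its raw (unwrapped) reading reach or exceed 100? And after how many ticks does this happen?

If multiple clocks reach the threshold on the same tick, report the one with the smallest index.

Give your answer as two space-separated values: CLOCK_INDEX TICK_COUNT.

Answer: 0 40

Derivation:
clock 0: start=21, rate=2.0, needs 100-21 = 79; ticks = ceil(79/2.0) = ceil(39.5000) = 40; reading at tick 40 = 21 + 2.0*40 = 101.0000
clock 1: start=48, rate=1.25, needs 100-48 = 52; ticks = ceil(52/1.25) = ceil(41.6000) = 42; reading at tick 42 = 48 + 1.25*42 = 100.5000
clock 2: start=25, rate=1.25, needs 100-25 = 75; ticks = ceil(75/1.25) = ceil(60.0000) = 60; reading at tick 60 = 25 + 1.25*60 = 100.0000
Minimum tick count = 40; winners = [0]; smallest index = 0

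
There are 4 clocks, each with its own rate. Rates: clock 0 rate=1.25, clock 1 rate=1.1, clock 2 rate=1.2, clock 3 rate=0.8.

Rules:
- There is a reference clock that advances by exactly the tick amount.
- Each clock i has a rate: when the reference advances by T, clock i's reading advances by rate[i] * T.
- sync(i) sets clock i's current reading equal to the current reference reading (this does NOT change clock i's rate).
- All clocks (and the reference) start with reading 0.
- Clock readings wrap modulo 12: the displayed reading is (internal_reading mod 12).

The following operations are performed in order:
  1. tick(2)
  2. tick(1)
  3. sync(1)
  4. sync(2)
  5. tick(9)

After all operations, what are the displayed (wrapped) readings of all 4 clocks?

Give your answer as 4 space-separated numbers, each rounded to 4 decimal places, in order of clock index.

Answer: 3.0000 0.9000 1.8000 9.6000

Derivation:
After op 1 tick(2): ref=2.0000 raw=[2.5000 2.2000 2.4000 1.6000]
After op 2 tick(1): ref=3.0000 raw=[3.7500 3.3000 3.6000 2.4000]
After op 3 sync(1): ref=3.0000 raw=[3.7500 3.0000 3.6000 2.4000]
After op 4 sync(2): ref=3.0000 raw=[3.7500 3.0000 3.0000 2.4000]
After op 5 tick(9): ref=12.0000 raw=[15.0000 12.9000 13.8000 9.6000]
Wrap final raw readings (mod 12): 15.0000 mod 12 = 3.0000; 12.9000 mod 12 = 0.9000; 13.8000 mod 12 = 1.8000; 9.6000 mod 12 = 9.6000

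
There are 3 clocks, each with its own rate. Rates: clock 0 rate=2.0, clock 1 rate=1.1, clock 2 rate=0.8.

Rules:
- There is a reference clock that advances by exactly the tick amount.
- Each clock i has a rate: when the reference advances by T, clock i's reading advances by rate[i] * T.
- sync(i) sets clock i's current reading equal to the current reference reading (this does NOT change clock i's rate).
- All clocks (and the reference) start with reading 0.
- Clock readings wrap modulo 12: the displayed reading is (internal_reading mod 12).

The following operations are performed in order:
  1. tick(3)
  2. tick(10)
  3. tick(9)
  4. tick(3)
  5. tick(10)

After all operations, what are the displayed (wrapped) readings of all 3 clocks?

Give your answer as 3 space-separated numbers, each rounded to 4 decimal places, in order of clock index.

Answer: 10.0000 2.5000 4.0000

Derivation:
After op 1 tick(3): ref=3.0000 raw=[6.0000 3.3000 2.4000]
After op 2 tick(10): ref=13.0000 raw=[26.0000 14.3000 10.4000]
After op 3 tick(9): ref=22.0000 raw=[44.0000 24.2000 17.6000]
After op 4 tick(3): ref=25.0000 raw=[50.0000 27.5000 20.0000]
After op 5 tick(10): ref=35.0000 raw=[70.0000 38.5000 28.0000]
Wrap final raw readings (mod 12): 70.0000 mod 12 = 10.0000; 38.5000 mod 12 = 2.5000; 28.0000 mod 12 = 4.0000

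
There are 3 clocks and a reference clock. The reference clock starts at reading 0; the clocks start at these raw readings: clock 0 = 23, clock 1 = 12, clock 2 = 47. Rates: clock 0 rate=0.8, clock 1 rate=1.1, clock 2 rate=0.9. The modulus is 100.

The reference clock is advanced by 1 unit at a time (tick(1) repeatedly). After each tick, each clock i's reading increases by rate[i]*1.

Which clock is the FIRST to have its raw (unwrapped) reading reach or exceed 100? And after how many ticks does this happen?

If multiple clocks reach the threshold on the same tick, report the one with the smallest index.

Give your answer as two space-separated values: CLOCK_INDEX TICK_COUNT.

clock 0: start=23, rate=0.8, needs 100-23 = 77; ticks = ceil(77/0.8) = ceil(96.2500) = 97; reading at tick 97 = 23 + 0.8*97 = 100.6000
clock 1: start=12, rate=1.1, needs 100-12 = 88; ticks = ceil(88/1.1) = ceil(80.0000) = 80; reading at tick 80 = 12 + 1.1*80 = 100.0000
clock 2: start=47, rate=0.9, needs 100-47 = 53; ticks = ceil(53/0.9) = ceil(58.8889) = 59; reading at tick 59 = 47 + 0.9*59 = 100.1000
Minimum tick count = 59; winners = [2]; smallest index = 2

Answer: 2 59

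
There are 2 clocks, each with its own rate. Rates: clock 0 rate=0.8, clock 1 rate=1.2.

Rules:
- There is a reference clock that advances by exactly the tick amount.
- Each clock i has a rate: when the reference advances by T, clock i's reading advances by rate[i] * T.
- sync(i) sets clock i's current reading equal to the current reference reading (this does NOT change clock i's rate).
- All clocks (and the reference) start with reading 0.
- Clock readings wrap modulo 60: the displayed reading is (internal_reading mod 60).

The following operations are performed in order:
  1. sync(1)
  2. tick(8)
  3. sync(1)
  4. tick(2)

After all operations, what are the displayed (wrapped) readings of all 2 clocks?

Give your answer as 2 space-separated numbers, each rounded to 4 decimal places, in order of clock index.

Answer: 8.0000 10.4000

Derivation:
After op 1 sync(1): ref=0.0000 raw=[0.0000 0.0000]
After op 2 tick(8): ref=8.0000 raw=[6.4000 9.6000]
After op 3 sync(1): ref=8.0000 raw=[6.4000 8.0000]
After op 4 tick(2): ref=10.0000 raw=[8.0000 10.4000]
Wrap final raw readings (mod 60): 8.0000 mod 60 = 8.0000; 10.4000 mod 60 = 10.4000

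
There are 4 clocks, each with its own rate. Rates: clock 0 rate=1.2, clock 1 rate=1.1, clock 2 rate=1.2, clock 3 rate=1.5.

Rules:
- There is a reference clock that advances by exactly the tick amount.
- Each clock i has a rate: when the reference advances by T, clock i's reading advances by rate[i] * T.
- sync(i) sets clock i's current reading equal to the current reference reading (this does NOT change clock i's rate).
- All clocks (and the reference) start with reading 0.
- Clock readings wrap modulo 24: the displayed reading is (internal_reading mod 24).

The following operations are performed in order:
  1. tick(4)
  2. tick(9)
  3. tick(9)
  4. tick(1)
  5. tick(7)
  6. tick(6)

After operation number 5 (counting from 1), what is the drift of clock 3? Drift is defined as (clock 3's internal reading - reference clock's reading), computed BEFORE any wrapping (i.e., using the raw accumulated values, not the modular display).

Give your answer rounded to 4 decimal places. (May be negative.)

Answer: 15.0000

Derivation:
After op 1 tick(4): ref=4.0000 raw=[4.8000 4.4000 4.8000 6.0000]
After op 2 tick(9): ref=13.0000 raw=[15.6000 14.3000 15.6000 19.5000]
After op 3 tick(9): ref=22.0000 raw=[26.4000 24.2000 26.4000 33.0000]
After op 4 tick(1): ref=23.0000 raw=[27.6000 25.3000 27.6000 34.5000]
After op 5 tick(7): ref=30.0000 raw=[36.0000 33.0000 36.0000 45.0000]
Drift of clock 3 after op 5: 45.0000 - 30.0000 = 15.0000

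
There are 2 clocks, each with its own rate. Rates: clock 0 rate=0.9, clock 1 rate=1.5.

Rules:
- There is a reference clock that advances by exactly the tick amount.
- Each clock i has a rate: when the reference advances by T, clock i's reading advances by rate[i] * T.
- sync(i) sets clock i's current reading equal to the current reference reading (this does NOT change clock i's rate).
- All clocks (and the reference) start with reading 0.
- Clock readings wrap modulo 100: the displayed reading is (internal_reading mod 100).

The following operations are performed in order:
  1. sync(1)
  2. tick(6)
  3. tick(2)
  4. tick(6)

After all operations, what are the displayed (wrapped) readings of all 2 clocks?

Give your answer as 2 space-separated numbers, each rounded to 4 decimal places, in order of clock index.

Answer: 12.6000 21.0000

Derivation:
After op 1 sync(1): ref=0.0000 raw=[0.0000 0.0000]
After op 2 tick(6): ref=6.0000 raw=[5.4000 9.0000]
After op 3 tick(2): ref=8.0000 raw=[7.2000 12.0000]
After op 4 tick(6): ref=14.0000 raw=[12.6000 21.0000]
Wrap final raw readings (mod 100): 12.6000 mod 100 = 12.6000; 21.0000 mod 100 = 21.0000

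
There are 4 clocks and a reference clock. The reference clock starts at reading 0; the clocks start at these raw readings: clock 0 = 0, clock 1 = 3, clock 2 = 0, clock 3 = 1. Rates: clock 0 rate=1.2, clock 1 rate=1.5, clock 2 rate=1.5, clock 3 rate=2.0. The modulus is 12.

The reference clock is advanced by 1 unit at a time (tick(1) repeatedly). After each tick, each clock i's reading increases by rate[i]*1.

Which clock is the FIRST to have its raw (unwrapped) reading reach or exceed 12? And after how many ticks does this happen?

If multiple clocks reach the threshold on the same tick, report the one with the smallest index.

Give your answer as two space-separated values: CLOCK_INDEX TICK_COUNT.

clock 0: start=0, rate=1.2, needs 12-0 = 12; ticks = ceil(12/1.2) = ceil(10.0000) = 10; reading at tick 10 = 0 + 1.2*10 = 12.0000
clock 1: start=3, rate=1.5, needs 12-3 = 9; ticks = ceil(9/1.5) = ceil(6.0000) = 6; reading at tick 6 = 3 + 1.5*6 = 12.0000
clock 2: start=0, rate=1.5, needs 12-0 = 12; ticks = ceil(12/1.5) = ceil(8.0000) = 8; reading at tick 8 = 0 + 1.5*8 = 12.0000
clock 3: start=1, rate=2.0, needs 12-1 = 11; ticks = ceil(11/2.0) = ceil(5.5000) = 6; reading at tick 6 = 1 + 2.0*6 = 13.0000
Minimum tick count = 6; winners = [1, 3]; smallest index = 1

Answer: 1 6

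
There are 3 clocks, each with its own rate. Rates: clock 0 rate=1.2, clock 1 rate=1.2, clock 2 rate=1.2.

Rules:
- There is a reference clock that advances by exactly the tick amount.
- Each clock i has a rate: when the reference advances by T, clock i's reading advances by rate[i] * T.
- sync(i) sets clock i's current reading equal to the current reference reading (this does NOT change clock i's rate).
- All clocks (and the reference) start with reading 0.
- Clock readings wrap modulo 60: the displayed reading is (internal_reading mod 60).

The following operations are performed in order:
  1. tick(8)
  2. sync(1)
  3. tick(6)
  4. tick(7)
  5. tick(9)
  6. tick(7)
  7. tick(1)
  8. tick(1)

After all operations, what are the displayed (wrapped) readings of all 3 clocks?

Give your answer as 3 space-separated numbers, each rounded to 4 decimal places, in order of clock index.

Answer: 46.8000 45.2000 46.8000

Derivation:
After op 1 tick(8): ref=8.0000 raw=[9.6000 9.6000 9.6000]
After op 2 sync(1): ref=8.0000 raw=[9.6000 8.0000 9.6000]
After op 3 tick(6): ref=14.0000 raw=[16.8000 15.2000 16.8000]
After op 4 tick(7): ref=21.0000 raw=[25.2000 23.6000 25.2000]
After op 5 tick(9): ref=30.0000 raw=[36.0000 34.4000 36.0000]
After op 6 tick(7): ref=37.0000 raw=[44.4000 42.8000 44.4000]
After op 7 tick(1): ref=38.0000 raw=[45.6000 44.0000 45.6000]
After op 8 tick(1): ref=39.0000 raw=[46.8000 45.2000 46.8000]
Wrap final raw readings (mod 60): 46.8000 mod 60 = 46.8000; 45.2000 mod 60 = 45.2000; 46.8000 mod 60 = 46.8000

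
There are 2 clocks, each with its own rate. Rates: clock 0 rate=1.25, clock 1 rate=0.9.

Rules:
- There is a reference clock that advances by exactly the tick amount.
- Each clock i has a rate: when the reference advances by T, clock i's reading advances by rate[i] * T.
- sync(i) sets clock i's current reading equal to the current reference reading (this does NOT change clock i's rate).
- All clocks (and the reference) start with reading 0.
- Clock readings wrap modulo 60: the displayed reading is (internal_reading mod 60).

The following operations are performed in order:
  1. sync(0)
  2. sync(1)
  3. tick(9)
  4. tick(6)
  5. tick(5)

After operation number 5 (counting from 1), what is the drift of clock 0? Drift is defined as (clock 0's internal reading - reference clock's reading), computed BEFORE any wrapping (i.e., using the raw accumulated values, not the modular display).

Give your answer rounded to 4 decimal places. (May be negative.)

After op 1 sync(0): ref=0.0000 raw=[0.0000 0.0000]
After op 2 sync(1): ref=0.0000 raw=[0.0000 0.0000]
After op 3 tick(9): ref=9.0000 raw=[11.2500 8.1000]
After op 4 tick(6): ref=15.0000 raw=[18.7500 13.5000]
After op 5 tick(5): ref=20.0000 raw=[25.0000 18.0000]
Drift of clock 0 after op 5: 25.0000 - 20.0000 = 5.0000

Answer: 5.0000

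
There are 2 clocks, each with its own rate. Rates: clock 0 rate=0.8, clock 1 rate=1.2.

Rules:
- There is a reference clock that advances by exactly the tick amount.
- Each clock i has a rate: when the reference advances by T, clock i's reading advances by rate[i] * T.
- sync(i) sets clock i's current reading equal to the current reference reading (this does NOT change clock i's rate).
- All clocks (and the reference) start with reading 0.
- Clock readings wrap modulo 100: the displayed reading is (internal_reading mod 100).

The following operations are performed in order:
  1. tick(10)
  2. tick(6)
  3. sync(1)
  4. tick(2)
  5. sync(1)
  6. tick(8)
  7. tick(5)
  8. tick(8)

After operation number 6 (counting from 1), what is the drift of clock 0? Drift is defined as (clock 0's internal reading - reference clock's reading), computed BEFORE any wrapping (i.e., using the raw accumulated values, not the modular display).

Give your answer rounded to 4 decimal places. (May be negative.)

After op 1 tick(10): ref=10.0000 raw=[8.0000 12.0000]
After op 2 tick(6): ref=16.0000 raw=[12.8000 19.2000]
After op 3 sync(1): ref=16.0000 raw=[12.8000 16.0000]
After op 4 tick(2): ref=18.0000 raw=[14.4000 18.4000]
After op 5 sync(1): ref=18.0000 raw=[14.4000 18.0000]
After op 6 tick(8): ref=26.0000 raw=[20.8000 27.6000]
Drift of clock 0 after op 6: 20.8000 - 26.0000 = -5.2000

Answer: -5.2000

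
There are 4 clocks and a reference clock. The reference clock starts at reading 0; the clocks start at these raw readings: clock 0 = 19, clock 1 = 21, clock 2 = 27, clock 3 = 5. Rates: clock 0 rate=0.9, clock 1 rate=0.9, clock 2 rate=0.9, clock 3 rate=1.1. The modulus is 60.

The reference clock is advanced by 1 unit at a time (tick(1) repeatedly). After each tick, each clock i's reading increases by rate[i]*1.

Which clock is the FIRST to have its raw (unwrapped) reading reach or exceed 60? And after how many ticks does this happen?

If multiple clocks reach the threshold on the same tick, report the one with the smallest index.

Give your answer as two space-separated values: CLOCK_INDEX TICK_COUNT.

clock 0: start=19, rate=0.9, needs 60-19 = 41; ticks = ceil(41/0.9) = ceil(45.5556) = 46; reading at tick 46 = 19 + 0.9*46 = 60.4000
clock 1: start=21, rate=0.9, needs 60-21 = 39; ticks = ceil(39/0.9) = ceil(43.3333) = 44; reading at tick 44 = 21 + 0.9*44 = 60.6000
clock 2: start=27, rate=0.9, needs 60-27 = 33; ticks = ceil(33/0.9) = ceil(36.6667) = 37; reading at tick 37 = 27 + 0.9*37 = 60.3000
clock 3: start=5, rate=1.1, needs 60-5 = 55; ticks = ceil(55/1.1) = ceil(50.0000) = 50; reading at tick 50 = 5 + 1.1*50 = 60.0000
Minimum tick count = 37; winners = [2]; smallest index = 2

Answer: 2 37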